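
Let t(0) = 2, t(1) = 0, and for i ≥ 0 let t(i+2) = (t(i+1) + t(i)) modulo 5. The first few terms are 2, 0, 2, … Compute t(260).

2

We have t(0) = 2,  t(1) = 0,  t(2) = 2,  t(3) = 2,  t(4) = 4,  t(5) = 1,  t(6) = 0,  t(7) = 1,  t(8) = 1,  t(9) = 2,  t(10) = 3,  t(11) = 0,  t(12) = 3,  t(13) = 3,  t(14) = 1,  t(15) = 4,  t(16) = 0,  t(17) = 4,  t(18) = 4,  t(19) = 3,  t(20) = 2,  t(21) = 0.
The sequence repeats with period 20.
(260 - 0) mod 20 = 0, so t(260) = t(0) = 2.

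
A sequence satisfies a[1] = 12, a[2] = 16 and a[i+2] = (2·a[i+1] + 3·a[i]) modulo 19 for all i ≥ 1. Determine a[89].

10

a[1] = 12, a[2] = 16, a[3] = 11, a[4] = 13, a[5] = 2, a[6] = 5, a[7] = 16, a[8] = 9, a[9] = 9, a[10] = 7, a[11] = 3, a[12] = 8, a[13] = 6, a[14] = 17, a[15] = 14, a[16] = 3, a[17] = 10, a[18] = 10, a[19] = 12, a[20] = 16.
Since (a[19], a[20]) = (a[1], a[2]) = (12, 16) (two consecutive terms determine the rest), the sequence is periodic with period 18.
(89 - 1) mod 18 = 16, so a[89] = a[17] = 10.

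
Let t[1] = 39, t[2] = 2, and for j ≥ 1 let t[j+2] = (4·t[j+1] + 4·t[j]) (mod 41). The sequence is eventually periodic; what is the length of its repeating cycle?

t[1] = 39; t[2] = 2; t[3] = 0; t[4] = 8; t[5] = 32; t[6] = 37; t[7] = 30; t[8] = 22; t[9] = 3; t[10] = 18; t[11] = 2; t[12] = 39; t[13] = 0; t[14] = 33; t[15] = 9; t[16] = 4; t[17] = 11; t[18] = 19; t[19] = 38; t[20] = 23; t[21] = 39; t[22] = 2.
Since (t[21], t[22]) = (t[1], t[2]) = (39, 2) (two consecutive terms determine the rest), the sequence is periodic with period 20.

20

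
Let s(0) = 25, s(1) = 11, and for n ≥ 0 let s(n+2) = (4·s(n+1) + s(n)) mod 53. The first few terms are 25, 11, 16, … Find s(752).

49

Listing terms: s(0) = 25, s(1) = 11, s(2) = 16, s(3) = 22, s(4) = 51, s(5) = 14, s(6) = 1, s(7) = 18, s(8) = 20, s(9) = 45, s(10) = 41, s(11) = 50, s(12) = 29, s(13) = 7, s(14) = 4, s(15) = 23, s(16) = 43, s(17) = 36, s(18) = 28, s(19) = 42, s(20) = 37, s(21) = 31, s(22) = 2, s(23) = 39, s(24) = 52, s(25) = 35, s(26) = 33, s(27) = 8, s(28) = 12, s(29) = 3, s(30) = 24, s(31) = 46, s(32) = 49, s(33) = 30, s(34) = 10, s(35) = 17, s(36) = 25, s(37) = 11.
The sequence repeats with period 36.
(752 - 0) mod 36 = 32, so s(752) = s(32) = 49.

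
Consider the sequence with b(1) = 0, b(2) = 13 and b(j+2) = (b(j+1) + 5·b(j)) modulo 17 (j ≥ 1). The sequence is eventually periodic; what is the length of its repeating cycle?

16

Listing terms: b(1) = 0, b(2) = 13, b(3) = 13, b(4) = 10, b(5) = 7, b(6) = 6, b(7) = 7, b(8) = 3, b(9) = 4, b(10) = 2, b(11) = 5, b(12) = 15, b(13) = 6, b(14) = 13, b(15) = 9, b(16) = 6, b(17) = 0, b(18) = 13.
Since (b(17), b(18)) = (b(1), b(2)) = (0, 13) (two consecutive terms determine the rest), the sequence is periodic with period 16.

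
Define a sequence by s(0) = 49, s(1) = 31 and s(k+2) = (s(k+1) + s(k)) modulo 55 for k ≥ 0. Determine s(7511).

s(0) = 49, s(1) = 31, s(2) = 25, s(3) = 1, s(4) = 26, s(5) = 27, s(6) = 53, s(7) = 25, s(8) = 23, s(9) = 48, s(10) = 16, s(11) = 9, s(12) = 25, s(13) = 34, s(14) = 4, s(15) = 38, s(16) = 42, s(17) = 25, s(18) = 12, s(19) = 37, s(20) = 49, s(21) = 31.
Since (s(20), s(21)) = (s(0), s(1)) = (49, 31) (two consecutive terms determine the rest), the sequence is periodic with period 20.
So s(7511) = s(0 + ((7511-0) mod 20)) = s(11) = 9.

9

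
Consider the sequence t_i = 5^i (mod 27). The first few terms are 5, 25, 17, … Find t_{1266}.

19

We have t_1 = 5; t_2 = 25; t_3 = 17; t_4 = 4; t_5 = 20; t_6 = 19; t_7 = 14; t_8 = 16; t_9 = 26; t_{10} = 22; t_{11} = 2; t_{12} = 10; t_{13} = 23; t_{14} = 7; t_{15} = 8; t_{16} = 13; t_{17} = 11; t_{18} = 1; t_{19} = 5.
The sequence repeats with period 18.
(1266 - 1) mod 18 = 5, so t_{1266} = t_6 = 19.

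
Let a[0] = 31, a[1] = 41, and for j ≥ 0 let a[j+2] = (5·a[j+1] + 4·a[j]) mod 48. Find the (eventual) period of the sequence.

Listing terms: a[0] = 31, a[1] = 41, a[2] = 41, a[3] = 33, a[4] = 41, a[5] = 1, a[6] = 25, a[7] = 33, a[8] = 25, a[9] = 17, a[10] = 41, a[11] = 33.
Since (a[10], a[11]) = (a[2], a[3]) = (41, 33) (two consecutive terms determine the rest), the sequence is eventually periodic: after a pre-period of length 2 it cycles with period 8.

8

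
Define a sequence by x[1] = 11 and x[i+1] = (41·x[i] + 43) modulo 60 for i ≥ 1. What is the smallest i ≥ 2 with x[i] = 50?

Listing terms: x[1] = 11,  x[2] = 14,  x[3] = 17,  x[4] = 20,  x[5] = 23,  x[6] = 26,  x[7] = 29,  x[8] = 32,  x[9] = 35,  x[10] = 38,  x[11] = 41,  x[12] = 44,  x[13] = 47,  x[14] = 50,  x[15] = 53,  x[16] = 56,  x[17] = 59,  x[18] = 2,  x[19] = 5,  x[20] = 8,  x[21] = 11.
The sequence repeats with period 20.
The value 50 first appears (with i ≥ 2) at x[14].

14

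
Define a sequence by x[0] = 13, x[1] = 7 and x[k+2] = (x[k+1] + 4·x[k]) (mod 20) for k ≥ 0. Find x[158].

19

x[0] = 13; x[1] = 7; x[2] = 19; x[3] = 7; x[4] = 3; x[5] = 11; x[6] = 3; x[7] = 7; x[8] = 19.
Since (x[7], x[8]) = (x[1], x[2]) = (7, 19) (two consecutive terms determine the rest), the sequence is eventually periodic: after a pre-period of length 1 it cycles with period 6.
For k ≥ 1, x[k] depends only on (k - 1) mod 6. (158 - 1) mod 6 = 1, so x[158] = x[2] = 19.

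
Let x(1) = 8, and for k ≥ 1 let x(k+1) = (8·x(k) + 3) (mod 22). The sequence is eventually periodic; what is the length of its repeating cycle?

We have x(1) = 8, x(2) = 1, x(3) = 11, x(4) = 3, x(5) = 5, x(6) = 21, x(7) = 17, x(8) = 7, x(9) = 15, x(10) = 13, x(11) = 19, x(12) = 1.
Since x(12) = x(2) = 1, the sequence is eventually periodic: after a pre-period of length 1 it cycles with period 10.

10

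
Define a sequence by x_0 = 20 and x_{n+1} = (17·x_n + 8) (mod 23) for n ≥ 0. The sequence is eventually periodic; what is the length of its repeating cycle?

22

Computing terms: x_0 = 20, x_1 = 3, x_2 = 13, x_3 = 22, x_4 = 14, x_5 = 16, x_6 = 4, x_7 = 7, x_8 = 12, x_9 = 5, x_{10} = 1, x_{11} = 2, x_{12} = 19, x_{13} = 9, x_{14} = 0, x_{15} = 8, x_{16} = 6, x_{17} = 18, x_{18} = 15, x_{19} = 10, x_{20} = 17, x_{21} = 21, x_{22} = 20.
Since x_{22} = x_0 = 20, the sequence is periodic with period 22.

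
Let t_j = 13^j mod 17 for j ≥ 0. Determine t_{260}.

Computing terms: t_0 = 1; t_1 = 13; t_2 = 16; t_3 = 4; t_4 = 1.
Since t_4 = t_0 = 1, the sequence is periodic with period 4.
So t_{260} = t_{0 + ((260-0) mod 4)} = t_0 = 1.

1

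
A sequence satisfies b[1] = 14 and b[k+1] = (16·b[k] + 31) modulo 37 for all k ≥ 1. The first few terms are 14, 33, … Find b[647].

23

b[1] = 14,  b[2] = 33,  b[3] = 4,  b[4] = 21,  b[5] = 34,  b[6] = 20,  b[7] = 18,  b[8] = 23,  b[9] = 29,  b[10] = 14.
Since b[10] = b[1] = 14, the sequence is periodic with period 9.
(647 - 1) mod 9 = 7, so b[647] = b[8] = 23.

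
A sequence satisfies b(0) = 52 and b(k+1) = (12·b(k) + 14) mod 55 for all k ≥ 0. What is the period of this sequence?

Listing terms: b(0) = 52, b(1) = 33, b(2) = 25, b(3) = 39, b(4) = 42, b(5) = 23, b(6) = 15, b(7) = 29, b(8) = 32, b(9) = 13, b(10) = 5, b(11) = 19, b(12) = 22, b(13) = 3, b(14) = 50, b(15) = 9, b(16) = 12, b(17) = 48, b(18) = 40, b(19) = 54, b(20) = 2, b(21) = 38, b(22) = 30, b(23) = 44, b(24) = 47, b(25) = 28, b(26) = 20, b(27) = 34, b(28) = 37, b(29) = 18, b(30) = 10, b(31) = 24, b(32) = 27, b(33) = 8, b(34) = 0, b(35) = 14, b(36) = 17, b(37) = 53, b(38) = 45, b(39) = 4, b(40) = 7, b(41) = 43, b(42) = 35, b(43) = 49, b(44) = 52.
The sequence repeats with period 44.

44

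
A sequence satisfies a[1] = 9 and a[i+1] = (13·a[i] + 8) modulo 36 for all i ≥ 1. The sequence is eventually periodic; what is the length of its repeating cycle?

9

Computing terms: a[1] = 9, a[2] = 17, a[3] = 13, a[4] = 33, a[5] = 5, a[6] = 1, a[7] = 21, a[8] = 29, a[9] = 25, a[10] = 9.
Since a[10] = a[1] = 9, the sequence is periodic with period 9.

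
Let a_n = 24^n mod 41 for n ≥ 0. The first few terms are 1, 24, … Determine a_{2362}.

We have a_0 = 1, a_1 = 24, a_2 = 2, a_3 = 7, a_4 = 4, a_5 = 14, a_6 = 8, a_7 = 28, a_8 = 16, a_9 = 15, a_{10} = 32, a_{11} = 30, a_{12} = 23, a_{13} = 19, a_{14} = 5, a_{15} = 38, a_{16} = 10, a_{17} = 35, a_{18} = 20, a_{19} = 29, a_{20} = 40, a_{21} = 17, a_{22} = 39, a_{23} = 34, a_{24} = 37, a_{25} = 27, a_{26} = 33, a_{27} = 13, a_{28} = 25, a_{29} = 26, a_{30} = 9, a_{31} = 11, a_{32} = 18, a_{33} = 22, a_{34} = 36, a_{35} = 3, a_{36} = 31, a_{37} = 6, a_{38} = 21, a_{39} = 12, a_{40} = 1.
The sequence repeats with period 40.
(2362 - 0) mod 40 = 2, so a_{2362} = a_2 = 2.

2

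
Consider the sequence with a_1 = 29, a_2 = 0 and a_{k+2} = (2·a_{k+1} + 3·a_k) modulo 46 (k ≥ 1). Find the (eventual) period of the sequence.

22

a_1 = 29,  a_2 = 0,  a_3 = 41,  a_4 = 36,  a_5 = 11,  a_6 = 38,  a_7 = 17,  a_8 = 10,  a_9 = 25,  a_{10} = 34,  a_{11} = 5,  a_{12} = 20,  a_{13} = 9,  a_{14} = 32,  a_{15} = 45,  a_{16} = 2,  a_{17} = 1,  a_{18} = 8,  a_{19} = 19,  a_{20} = 16,  a_{21} = 43,  a_{22} = 42,  a_{23} = 29,  a_{24} = 0.
The sequence repeats with period 22.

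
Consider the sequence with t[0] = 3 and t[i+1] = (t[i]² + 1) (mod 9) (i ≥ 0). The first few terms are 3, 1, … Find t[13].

Listing terms: t[0] = 3,  t[1] = 1,  t[2] = 2,  t[3] = 5,  t[4] = 8,  t[5] = 2.
Since t[5] = t[2] = 2, the sequence is eventually periodic: after a pre-period of length 2 it cycles with period 3.
For i ≥ 2, t[i] depends only on (i - 2) mod 3. (13 - 2) mod 3 = 2, so t[13] = t[4] = 8.

8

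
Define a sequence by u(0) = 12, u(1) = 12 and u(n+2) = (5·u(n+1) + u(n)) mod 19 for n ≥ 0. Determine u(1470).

We have u(0) = 12; u(1) = 12; u(2) = 15; u(3) = 11; u(4) = 13; u(5) = 0; u(6) = 13; u(7) = 8; u(8) = 15; u(9) = 7; u(10) = 12; u(11) = 10; u(12) = 5; u(13) = 16; u(14) = 9; u(15) = 4; u(16) = 10; u(17) = 16; u(18) = 14; u(19) = 10; u(20) = 7; u(21) = 7; u(22) = 4; u(23) = 8; u(24) = 6; u(25) = 0; u(26) = 6; u(27) = 11; u(28) = 4; u(29) = 12; u(30) = 7; u(31) = 9; u(32) = 14; u(33) = 3; u(34) = 10; u(35) = 15; u(36) = 9; u(37) = 3; u(38) = 5; u(39) = 9; u(40) = 12; u(41) = 12.
Since (u(40), u(41)) = (u(0), u(1)) = (12, 12) (two consecutive terms determine the rest), the sequence is periodic with period 40.
So u(1470) = u(0 + ((1470-0) mod 40)) = u(30) = 7.

7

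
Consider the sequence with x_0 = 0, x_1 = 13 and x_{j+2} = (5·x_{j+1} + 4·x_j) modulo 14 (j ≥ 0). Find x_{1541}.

Computing terms: x_0 = 0, x_1 = 13, x_2 = 9, x_3 = 13, x_4 = 3, x_5 = 11, x_6 = 11, x_7 = 1, x_8 = 7, x_9 = 11, x_{10} = 13, x_{11} = 11, x_{12} = 9, x_{13} = 5, x_{14} = 5, x_{15} = 3, x_{16} = 7, x_{17} = 5, x_{18} = 11, x_{19} = 5, x_{20} = 13, x_{21} = 1, x_{22} = 1, x_{23} = 9, x_{24} = 7, x_{25} = 1, x_{26} = 5, x_{27} = 1, x_{28} = 11, x_{29} = 3, x_{30} = 3, x_{31} = 13, x_{32} = 7, x_{33} = 3, x_{34} = 1, x_{35} = 3, x_{36} = 5, x_{37} = 9, x_{38} = 9, x_{39} = 11, x_{40} = 7, x_{41} = 9, x_{42} = 3, x_{43} = 9, x_{44} = 1, x_{45} = 13, x_{46} = 13, x_{47} = 5, x_{48} = 7, x_{49} = 13, x_{50} = 9.
Since (x_{49}, x_{50}) = (x_1, x_2) = (13, 9) (two consecutive terms determine the rest), the sequence is eventually periodic: after a pre-period of length 1 it cycles with period 48.
For j ≥ 1, x_j depends only on (j - 1) mod 48. (1541 - 1) mod 48 = 4, so x_{1541} = x_5 = 11.

11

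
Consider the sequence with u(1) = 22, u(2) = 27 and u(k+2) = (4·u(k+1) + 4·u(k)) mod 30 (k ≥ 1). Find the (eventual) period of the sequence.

u(1) = 22, u(2) = 27, u(3) = 16, u(4) = 22, u(5) = 2, u(6) = 6, u(7) = 2, u(8) = 2, u(9) = 16, u(10) = 12, u(11) = 22, u(12) = 16, u(13) = 2, u(14) = 12, u(15) = 26, u(16) = 2, u(17) = 22, u(18) = 6, u(19) = 22, u(20) = 22, u(21) = 26, u(22) = 12, u(23) = 2, u(24) = 26, u(25) = 22, u(26) = 12, u(27) = 16, u(28) = 22.
Since (u(27), u(28)) = (u(3), u(4)) = (16, 22) (two consecutive terms determine the rest), the sequence is eventually periodic: after a pre-period of length 2 it cycles with period 24.

24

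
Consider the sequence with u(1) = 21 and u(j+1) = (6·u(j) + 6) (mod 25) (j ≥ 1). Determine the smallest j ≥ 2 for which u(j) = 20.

5

Computing terms: u(1) = 21,  u(2) = 7,  u(3) = 23,  u(4) = 19,  u(5) = 20,  u(6) = 1,  u(7) = 12,  u(8) = 3,  u(9) = 24,  u(10) = 0,  u(11) = 6,  u(12) = 17,  u(13) = 8,  u(14) = 4,  u(15) = 5,  u(16) = 11,  u(17) = 22,  u(18) = 13,  u(19) = 9,  u(20) = 10,  u(21) = 16,  u(22) = 2,  u(23) = 18,  u(24) = 14,  u(25) = 15,  u(26) = 21.
Since u(26) = u(1) = 21, the sequence is periodic with period 25.
The value 20 first appears (with j ≥ 2) at u(5).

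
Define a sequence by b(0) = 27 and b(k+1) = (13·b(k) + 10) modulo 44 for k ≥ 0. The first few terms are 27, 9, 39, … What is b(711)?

Listing terms: b(0) = 27,  b(1) = 9,  b(2) = 39,  b(3) = 33,  b(4) = 43,  b(5) = 41,  b(6) = 15,  b(7) = 29,  b(8) = 35,  b(9) = 25,  b(10) = 27.
Since b(10) = b(0) = 27, the sequence is periodic with period 10.
So b(711) = b(0 + ((711-0) mod 10)) = b(1) = 9.

9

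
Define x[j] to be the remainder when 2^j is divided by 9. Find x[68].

x[0] = 1; x[1] = 2; x[2] = 4; x[3] = 8; x[4] = 7; x[5] = 5; x[6] = 1.
The sequence repeats with period 6.
So x[68] = x[0 + ((68-0) mod 6)] = x[2] = 4.

4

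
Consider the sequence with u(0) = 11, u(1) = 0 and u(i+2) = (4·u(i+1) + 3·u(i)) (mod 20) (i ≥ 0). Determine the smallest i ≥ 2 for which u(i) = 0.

7

Listing terms: u(0) = 11, u(1) = 0, u(2) = 13, u(3) = 12, u(4) = 7, u(5) = 4, u(6) = 17, u(7) = 0, u(8) = 11, u(9) = 4, u(10) = 9, u(11) = 8, u(12) = 19, u(13) = 0, u(14) = 17, u(15) = 8, u(16) = 3, u(17) = 16, u(18) = 13, u(19) = 0, u(20) = 19, u(21) = 16, u(22) = 1, u(23) = 12, u(24) = 11, u(25) = 0.
The sequence repeats with period 24.
The value 0 first appears (with i ≥ 2) at u(7).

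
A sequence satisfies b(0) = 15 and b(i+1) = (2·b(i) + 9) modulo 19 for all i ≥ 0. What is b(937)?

Listing terms: b(0) = 15; b(1) = 1; b(2) = 11; b(3) = 12; b(4) = 14; b(5) = 18; b(6) = 7; b(7) = 4; b(8) = 17; b(9) = 5; b(10) = 0; b(11) = 9; b(12) = 8; b(13) = 6; b(14) = 2; b(15) = 13; b(16) = 16; b(17) = 3; b(18) = 15.
The sequence repeats with period 18.
(937 - 0) mod 18 = 1, so b(937) = b(1) = 1.

1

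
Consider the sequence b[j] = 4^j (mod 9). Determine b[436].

4

Listing terms: b[1] = 4, b[2] = 7, b[3] = 1, b[4] = 4.
The sequence repeats with period 3.
(436 - 1) mod 3 = 0, so b[436] = b[1] = 4.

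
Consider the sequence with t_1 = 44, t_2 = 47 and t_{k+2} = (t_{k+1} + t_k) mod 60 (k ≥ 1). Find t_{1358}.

We have t_1 = 44; t_2 = 47; t_3 = 31; t_4 = 18; t_5 = 49; t_6 = 7; t_7 = 56; t_8 = 3; t_9 = 59; t_{10} = 2; t_{11} = 1; t_{12} = 3; t_{13} = 4; t_{14} = 7; t_{15} = 11; t_{16} = 18; t_{17} = 29; t_{18} = 47; t_{19} = 16; t_{20} = 3; t_{21} = 19; t_{22} = 22; t_{23} = 41; t_{24} = 3; t_{25} = 44; t_{26} = 47.
The sequence repeats with period 24.
So t_{1358} = t_{1 + ((1358-1) mod 24)} = t_{14} = 7.

7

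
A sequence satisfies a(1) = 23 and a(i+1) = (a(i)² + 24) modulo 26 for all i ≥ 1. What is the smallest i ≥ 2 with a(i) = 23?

4

Computing terms: a(1) = 23; a(2) = 7; a(3) = 21; a(4) = 23.
The sequence repeats with period 3.
The value 23 next appears (with i ≥ 2) at a(4).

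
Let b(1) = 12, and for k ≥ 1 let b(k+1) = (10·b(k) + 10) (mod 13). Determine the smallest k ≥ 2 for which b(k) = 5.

5

b(1) = 12,  b(2) = 0,  b(3) = 10,  b(4) = 6,  b(5) = 5,  b(6) = 8,  b(7) = 12.
Since b(7) = b(1) = 12, the sequence is periodic with period 6.
The value 5 first appears (with k ≥ 2) at b(5).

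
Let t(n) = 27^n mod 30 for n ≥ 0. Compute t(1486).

t(0) = 1; t(1) = 27; t(2) = 9; t(3) = 3; t(4) = 21; t(5) = 27.
Since t(5) = t(1) = 27, the sequence is eventually periodic: after a pre-period of length 1 it cycles with period 4.
For n ≥ 1, t(n) depends only on (n - 1) mod 4. (1486 - 1) mod 4 = 1, so t(1486) = t(2) = 9.

9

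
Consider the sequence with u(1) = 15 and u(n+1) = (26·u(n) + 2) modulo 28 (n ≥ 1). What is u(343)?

u(1) = 15, u(2) = 0, u(3) = 2, u(4) = 26, u(5) = 6, u(6) = 18, u(7) = 22, u(8) = 14, u(9) = 2.
Since u(9) = u(3) = 2, the sequence is eventually periodic: after a pre-period of length 2 it cycles with period 6.
For n ≥ 3, u(n) depends only on (n - 3) mod 6. (343 - 3) mod 6 = 4, so u(343) = u(7) = 22.

22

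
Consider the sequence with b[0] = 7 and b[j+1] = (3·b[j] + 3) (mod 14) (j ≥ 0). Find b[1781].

6

Listing terms: b[0] = 7, b[1] = 10, b[2] = 5, b[3] = 4, b[4] = 1, b[5] = 6, b[6] = 7.
Since b[6] = b[0] = 7, the sequence is periodic with period 6.
So b[1781] = b[0 + ((1781-0) mod 6)] = b[5] = 6.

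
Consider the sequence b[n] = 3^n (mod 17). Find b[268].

Listing terms: b[1] = 3, b[2] = 9, b[3] = 10, b[4] = 13, b[5] = 5, b[6] = 15, b[7] = 11, b[8] = 16, b[9] = 14, b[10] = 8, b[11] = 7, b[12] = 4, b[13] = 12, b[14] = 2, b[15] = 6, b[16] = 1, b[17] = 3.
The sequence repeats with period 16.
(268 - 1) mod 16 = 11, so b[268] = b[12] = 4.

4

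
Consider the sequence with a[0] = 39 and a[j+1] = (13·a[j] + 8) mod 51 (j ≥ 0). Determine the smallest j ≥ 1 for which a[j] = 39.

3

a[0] = 39, a[1] = 5, a[2] = 22, a[3] = 39.
The sequence repeats with period 3.
The value 39 next appears (with j ≥ 1) at a[3].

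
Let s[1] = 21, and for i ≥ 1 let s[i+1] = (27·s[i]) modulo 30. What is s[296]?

Listing terms: s[1] = 21, s[2] = 27, s[3] = 9, s[4] = 3, s[5] = 21.
Since s[5] = s[1] = 21, the sequence is periodic with period 4.
(296 - 1) mod 4 = 3, so s[296] = s[4] = 3.

3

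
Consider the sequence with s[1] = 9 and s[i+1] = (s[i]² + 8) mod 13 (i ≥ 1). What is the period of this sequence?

Listing terms: s[1] = 9,  s[2] = 11,  s[3] = 12,  s[4] = 9.
Since s[4] = s[1] = 9, the sequence is periodic with period 3.

3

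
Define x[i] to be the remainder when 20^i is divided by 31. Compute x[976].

x[0] = 1,  x[1] = 20,  x[2] = 28,  x[3] = 2,  x[4] = 9,  x[5] = 25,  x[6] = 4,  x[7] = 18,  x[8] = 19,  x[9] = 8,  x[10] = 5,  x[11] = 7,  x[12] = 16,  x[13] = 10,  x[14] = 14,  x[15] = 1.
The sequence repeats with period 15.
So x[976] = x[0 + ((976-0) mod 15)] = x[1] = 20.

20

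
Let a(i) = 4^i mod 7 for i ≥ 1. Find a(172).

4

Listing terms: a(1) = 4; a(2) = 2; a(3) = 1; a(4) = 4.
The sequence repeats with period 3.
So a(172) = a(1 + ((172-1) mod 3)) = a(1) = 4.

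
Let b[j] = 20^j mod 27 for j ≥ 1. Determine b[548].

4

Computing terms: b[1] = 20, b[2] = 22, b[3] = 8, b[4] = 25, b[5] = 14, b[6] = 10, b[7] = 11, b[8] = 4, b[9] = 26, b[10] = 7, b[11] = 5, b[12] = 19, b[13] = 2, b[14] = 13, b[15] = 17, b[16] = 16, b[17] = 23, b[18] = 1, b[19] = 20.
The sequence repeats with period 18.
So b[548] = b[1 + ((548-1) mod 18)] = b[8] = 4.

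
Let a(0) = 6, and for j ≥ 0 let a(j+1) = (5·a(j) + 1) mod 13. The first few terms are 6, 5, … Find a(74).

0

Computing terms: a(0) = 6,  a(1) = 5,  a(2) = 0,  a(3) = 1,  a(4) = 6.
The sequence repeats with period 4.
(74 - 0) mod 4 = 2, so a(74) = a(2) = 0.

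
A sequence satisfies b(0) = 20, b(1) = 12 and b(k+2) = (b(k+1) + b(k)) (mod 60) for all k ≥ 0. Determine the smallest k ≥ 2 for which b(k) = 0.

We have b(0) = 20; b(1) = 12; b(2) = 32; b(3) = 44; b(4) = 16; b(5) = 0; b(6) = 16; b(7) = 16; b(8) = 32; b(9) = 48; b(10) = 20; b(11) = 8; b(12) = 28; b(13) = 36; b(14) = 4; b(15) = 40; b(16) = 44; b(17) = 24; b(18) = 8; b(19) = 32; b(20) = 40; b(21) = 12; b(22) = 52; b(23) = 4; b(24) = 56; b(25) = 0; b(26) = 56; b(27) = 56; b(28) = 52; b(29) = 48; b(30) = 40; b(31) = 28; b(32) = 8; b(33) = 36; b(34) = 44; b(35) = 20; b(36) = 4; b(37) = 24; b(38) = 28; b(39) = 52; b(40) = 20; b(41) = 12.
The sequence repeats with period 40.
The value 0 first appears (with k ≥ 2) at b(5).

5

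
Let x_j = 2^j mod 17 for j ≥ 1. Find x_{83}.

8

Listing terms: x_1 = 2; x_2 = 4; x_3 = 8; x_4 = 16; x_5 = 15; x_6 = 13; x_7 = 9; x_8 = 1; x_9 = 2.
The sequence repeats with period 8.
So x_{83} = x_{1 + ((83-1) mod 8)} = x_3 = 8.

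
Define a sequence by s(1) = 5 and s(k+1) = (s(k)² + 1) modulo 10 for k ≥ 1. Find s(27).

7

s(1) = 5; s(2) = 6; s(3) = 7; s(4) = 0; s(5) = 1; s(6) = 2; s(7) = 5.
The sequence repeats with period 6.
(27 - 1) mod 6 = 2, so s(27) = s(3) = 7.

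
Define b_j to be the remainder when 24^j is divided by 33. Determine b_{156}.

We have b_0 = 1; b_1 = 24; b_2 = 15; b_3 = 30; b_4 = 27; b_5 = 21; b_6 = 9; b_7 = 18; b_8 = 3; b_9 = 6; b_{10} = 12; b_{11} = 24.
Since b_{11} = b_1 = 24, the sequence is eventually periodic: after a pre-period of length 1 it cycles with period 10.
For j ≥ 1, b_j depends only on (j - 1) mod 10. (156 - 1) mod 10 = 5, so b_{156} = b_6 = 9.

9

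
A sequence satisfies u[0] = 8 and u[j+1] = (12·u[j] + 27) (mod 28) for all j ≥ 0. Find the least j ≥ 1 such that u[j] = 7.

Computing terms: u[0] = 8,  u[1] = 11,  u[2] = 19,  u[3] = 3,  u[4] = 7,  u[5] = 27,  u[6] = 15,  u[7] = 11.
Since u[7] = u[1] = 11, the sequence is eventually periodic: after a pre-period of length 1 it cycles with period 6.
The value 7 first appears (with j ≥ 1) at u[4].

4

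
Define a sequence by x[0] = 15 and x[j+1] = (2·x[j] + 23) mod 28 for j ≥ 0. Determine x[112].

Computing terms: x[0] = 15,  x[1] = 25,  x[2] = 17,  x[3] = 1,  x[4] = 25.
Since x[4] = x[1] = 25, the sequence is eventually periodic: after a pre-period of length 1 it cycles with period 3.
For j ≥ 1, x[j] depends only on (j - 1) mod 3. (112 - 1) mod 3 = 0, so x[112] = x[1] = 25.

25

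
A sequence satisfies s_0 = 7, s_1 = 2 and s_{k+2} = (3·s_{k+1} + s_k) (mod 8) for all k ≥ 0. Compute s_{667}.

Computing terms: s_0 = 7,  s_1 = 2,  s_2 = 5,  s_3 = 1,  s_4 = 0,  s_5 = 1,  s_6 = 3,  s_7 = 2,  s_8 = 1,  s_9 = 5,  s_{10} = 0,  s_{11} = 5,  s_{12} = 7,  s_{13} = 2.
Since (s_{12}, s_{13}) = (s_0, s_1) = (7, 2) (two consecutive terms determine the rest), the sequence is periodic with period 12.
(667 - 0) mod 12 = 7, so s_{667} = s_7 = 2.

2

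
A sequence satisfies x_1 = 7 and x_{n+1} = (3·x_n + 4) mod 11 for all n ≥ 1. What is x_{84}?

10

We have x_1 = 7; x_2 = 3; x_3 = 2; x_4 = 10; x_5 = 1; x_6 = 7.
The sequence repeats with period 5.
So x_{84} = x_{1 + ((84-1) mod 5)} = x_4 = 10.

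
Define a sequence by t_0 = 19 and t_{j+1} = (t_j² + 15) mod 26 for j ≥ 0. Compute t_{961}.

12

t_0 = 19, t_1 = 12, t_2 = 3, t_3 = 24, t_4 = 19.
The sequence repeats with period 4.
So t_{961} = t_{0 + ((961-0) mod 4)} = t_1 = 12.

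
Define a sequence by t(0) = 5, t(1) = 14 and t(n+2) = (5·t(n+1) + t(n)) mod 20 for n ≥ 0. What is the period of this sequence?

Listing terms: t(0) = 5; t(1) = 14; t(2) = 15; t(3) = 9; t(4) = 0; t(5) = 9; t(6) = 5; t(7) = 14.
The sequence repeats with period 6.

6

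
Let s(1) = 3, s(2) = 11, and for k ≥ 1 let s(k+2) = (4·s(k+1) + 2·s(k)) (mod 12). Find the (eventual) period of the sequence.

We have s(1) = 3; s(2) = 11; s(3) = 2; s(4) = 6; s(5) = 4; s(6) = 4; s(7) = 0; s(8) = 8; s(9) = 8; s(10) = 0; s(11) = 4; s(12) = 4.
Since (s(11), s(12)) = (s(5), s(6)) = (4, 4) (two consecutive terms determine the rest), the sequence is eventually periodic: after a pre-period of length 4 it cycles with period 6.

6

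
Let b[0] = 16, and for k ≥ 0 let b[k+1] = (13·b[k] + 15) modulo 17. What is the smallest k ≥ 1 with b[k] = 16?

We have b[0] = 16; b[1] = 2; b[2] = 7; b[3] = 4; b[4] = 16.
Since b[4] = b[0] = 16, the sequence is periodic with period 4.
The value 16 next appears (with k ≥ 1) at b[4].

4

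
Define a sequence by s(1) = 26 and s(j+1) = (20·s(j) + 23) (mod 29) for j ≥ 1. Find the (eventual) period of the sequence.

s(1) = 26, s(2) = 21, s(3) = 8, s(4) = 9, s(5) = 0, s(6) = 23, s(7) = 19, s(8) = 26.
Since s(8) = s(1) = 26, the sequence is periodic with period 7.

7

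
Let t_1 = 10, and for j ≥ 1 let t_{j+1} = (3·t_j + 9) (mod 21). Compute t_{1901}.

15

t_1 = 10, t_2 = 18, t_3 = 0, t_4 = 9, t_5 = 15, t_6 = 12, t_7 = 3, t_8 = 18.
Since t_8 = t_2 = 18, the sequence is eventually periodic: after a pre-period of length 1 it cycles with period 6.
For j ≥ 2, t_j depends only on (j - 2) mod 6. (1901 - 2) mod 6 = 3, so t_{1901} = t_5 = 15.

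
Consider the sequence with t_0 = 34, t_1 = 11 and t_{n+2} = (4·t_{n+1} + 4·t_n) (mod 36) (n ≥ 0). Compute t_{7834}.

12

Listing terms: t_0 = 34; t_1 = 11; t_2 = 0; t_3 = 8; t_4 = 32; t_5 = 16; t_6 = 12; t_7 = 4; t_8 = 28; t_9 = 20; t_{10} = 12; t_{11} = 20; t_{12} = 20; t_{13} = 16; t_{14} = 0; t_{15} = 28; t_{16} = 4; t_{17} = 20; t_{18} = 24; t_{19} = 32; t_{20} = 8; t_{21} = 16; t_{22} = 24; t_{23} = 16; t_{24} = 16; t_{25} = 20; t_{26} = 0; t_{27} = 8.
Since (t_{26}, t_{27}) = (t_2, t_3) = (0, 8) (two consecutive terms determine the rest), the sequence is eventually periodic: after a pre-period of length 2 it cycles with period 24.
For n ≥ 2, t_n depends only on (n - 2) mod 24. (7834 - 2) mod 24 = 8, so t_{7834} = t_{10} = 12.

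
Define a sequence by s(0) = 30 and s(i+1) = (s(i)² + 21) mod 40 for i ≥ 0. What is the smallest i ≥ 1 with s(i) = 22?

2

Listing terms: s(0) = 30, s(1) = 1, s(2) = 22, s(3) = 25, s(4) = 6, s(5) = 17, s(6) = 30.
Since s(6) = s(0) = 30, the sequence is periodic with period 6.
The value 22 first appears (with i ≥ 1) at s(2).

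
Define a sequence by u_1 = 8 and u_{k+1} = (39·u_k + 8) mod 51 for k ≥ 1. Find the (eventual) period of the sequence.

Listing terms: u_1 = 8, u_2 = 14, u_3 = 44, u_4 = 41, u_5 = 26, u_6 = 2, u_7 = 35, u_8 = 47, u_9 = 5, u_{10} = 50, u_{11} = 20, u_{12} = 23, u_{13} = 38, u_{14} = 11, u_{15} = 29, u_{16} = 17, u_{17} = 8.
The sequence repeats with period 16.

16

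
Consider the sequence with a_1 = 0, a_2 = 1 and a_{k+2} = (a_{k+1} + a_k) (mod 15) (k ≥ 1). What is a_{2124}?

2

Computing terms: a_1 = 0; a_2 = 1; a_3 = 1; a_4 = 2; a_5 = 3; a_6 = 5; a_7 = 8; a_8 = 13; a_9 = 6; a_{10} = 4; a_{11} = 10; a_{12} = 14; a_{13} = 9; a_{14} = 8; a_{15} = 2; a_{16} = 10; a_{17} = 12; a_{18} = 7; a_{19} = 4; a_{20} = 11; a_{21} = 0; a_{22} = 11; a_{23} = 11; a_{24} = 7; a_{25} = 3; a_{26} = 10; a_{27} = 13; a_{28} = 8; a_{29} = 6; a_{30} = 14; a_{31} = 5; a_{32} = 4; a_{33} = 9; a_{34} = 13; a_{35} = 7; a_{36} = 5; a_{37} = 12; a_{38} = 2; a_{39} = 14; a_{40} = 1; a_{41} = 0; a_{42} = 1.
Since (a_{41}, a_{42}) = (a_1, a_2) = (0, 1) (two consecutive terms determine the rest), the sequence is periodic with period 40.
(2124 - 1) mod 40 = 3, so a_{2124} = a_4 = 2.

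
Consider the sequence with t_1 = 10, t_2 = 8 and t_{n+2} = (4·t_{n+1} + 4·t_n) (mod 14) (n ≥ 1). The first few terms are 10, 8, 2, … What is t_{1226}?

8

Listing terms: t_1 = 10,  t_2 = 8,  t_3 = 2,  t_4 = 12,  t_5 = 0,  t_6 = 6,  t_7 = 10,  t_8 = 8.
Since (t_7, t_8) = (t_1, t_2) = (10, 8) (two consecutive terms determine the rest), the sequence is periodic with period 6.
So t_{1226} = t_{1 + ((1226-1) mod 6)} = t_2 = 8.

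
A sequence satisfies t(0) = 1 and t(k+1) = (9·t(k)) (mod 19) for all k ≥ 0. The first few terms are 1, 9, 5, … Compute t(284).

16

Computing terms: t(0) = 1,  t(1) = 9,  t(2) = 5,  t(3) = 7,  t(4) = 6,  t(5) = 16,  t(6) = 11,  t(7) = 4,  t(8) = 17,  t(9) = 1.
Since t(9) = t(0) = 1, the sequence is periodic with period 9.
(284 - 0) mod 9 = 5, so t(284) = t(5) = 16.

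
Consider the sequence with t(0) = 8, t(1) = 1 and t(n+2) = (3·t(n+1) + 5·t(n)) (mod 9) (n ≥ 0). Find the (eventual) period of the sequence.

12

t(0) = 8, t(1) = 1, t(2) = 7, t(3) = 8, t(4) = 5, t(5) = 1, t(6) = 1, t(7) = 8, t(8) = 2, t(9) = 1, t(10) = 4, t(11) = 8, t(12) = 8, t(13) = 1.
Since (t(12), t(13)) = (t(0), t(1)) = (8, 1) (two consecutive terms determine the rest), the sequence is periodic with period 12.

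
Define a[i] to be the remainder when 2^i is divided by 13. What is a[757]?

2

a[0] = 1; a[1] = 2; a[2] = 4; a[3] = 8; a[4] = 3; a[5] = 6; a[6] = 12; a[7] = 11; a[8] = 9; a[9] = 5; a[10] = 10; a[11] = 7; a[12] = 1.
The sequence repeats with period 12.
(757 - 0) mod 12 = 1, so a[757] = a[1] = 2.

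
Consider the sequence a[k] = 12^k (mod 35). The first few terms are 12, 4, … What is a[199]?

Listing terms: a[1] = 12; a[2] = 4; a[3] = 13; a[4] = 16; a[5] = 17; a[6] = 29; a[7] = 33; a[8] = 11; a[9] = 27; a[10] = 9; a[11] = 3; a[12] = 1; a[13] = 12.
Since a[13] = a[1] = 12, the sequence is periodic with period 12.
(199 - 1) mod 12 = 6, so a[199] = a[7] = 33.

33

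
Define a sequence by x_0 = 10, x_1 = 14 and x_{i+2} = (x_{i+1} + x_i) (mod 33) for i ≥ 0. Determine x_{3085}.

Listing terms: x_0 = 10; x_1 = 14; x_2 = 24; x_3 = 5; x_4 = 29; x_5 = 1; x_6 = 30; x_7 = 31; x_8 = 28; x_9 = 26; x_{10} = 21; x_{11} = 14; x_{12} = 2; x_{13} = 16; x_{14} = 18; x_{15} = 1; x_{16} = 19; x_{17} = 20; x_{18} = 6; x_{19} = 26; x_{20} = 32; x_{21} = 25; x_{22} = 24; x_{23} = 16; x_{24} = 7; x_{25} = 23; x_{26} = 30; x_{27} = 20; x_{28} = 17; x_{29} = 4; x_{30} = 21; x_{31} = 25; x_{32} = 13; x_{33} = 5; x_{34} = 18; x_{35} = 23; x_{36} = 8; x_{37} = 31; x_{38} = 6; x_{39} = 4; x_{40} = 10; x_{41} = 14.
The sequence repeats with period 40.
(3085 - 0) mod 40 = 5, so x_{3085} = x_5 = 1.

1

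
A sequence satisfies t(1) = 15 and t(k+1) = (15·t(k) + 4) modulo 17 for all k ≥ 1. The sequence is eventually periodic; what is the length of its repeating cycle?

We have t(1) = 15, t(2) = 8, t(3) = 5, t(4) = 11, t(5) = 16, t(6) = 6, t(7) = 9, t(8) = 3, t(9) = 15.
Since t(9) = t(1) = 15, the sequence is periodic with period 8.

8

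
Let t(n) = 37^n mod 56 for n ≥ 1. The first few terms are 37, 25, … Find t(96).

Listing terms: t(1) = 37,  t(2) = 25,  t(3) = 29,  t(4) = 9,  t(5) = 53,  t(6) = 1,  t(7) = 37.
The sequence repeats with period 6.
So t(96) = t(1 + ((96-1) mod 6)) = t(6) = 1.

1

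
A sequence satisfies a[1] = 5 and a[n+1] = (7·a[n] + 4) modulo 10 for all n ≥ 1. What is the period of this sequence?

Computing terms: a[1] = 5,  a[2] = 9,  a[3] = 7,  a[4] = 3,  a[5] = 5.
Since a[5] = a[1] = 5, the sequence is periodic with period 4.

4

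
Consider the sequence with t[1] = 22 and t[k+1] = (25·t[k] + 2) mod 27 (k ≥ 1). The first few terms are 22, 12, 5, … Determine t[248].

t[1] = 22,  t[2] = 12,  t[3] = 5,  t[4] = 19,  t[5] = 18,  t[6] = 20,  t[7] = 16,  t[8] = 24,  t[9] = 8,  t[10] = 13,  t[11] = 3,  t[12] = 23,  t[13] = 10,  t[14] = 9,  t[15] = 11,  t[16] = 7,  t[17] = 15,  t[18] = 26,  t[19] = 4,  t[20] = 21,  t[21] = 14,  t[22] = 1,  t[23] = 0,  t[24] = 2,  t[25] = 25,  t[26] = 6,  t[27] = 17,  t[28] = 22.
Since t[28] = t[1] = 22, the sequence is periodic with period 27.
(248 - 1) mod 27 = 4, so t[248] = t[5] = 18.

18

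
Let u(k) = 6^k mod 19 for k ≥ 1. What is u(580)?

Listing terms: u(1) = 6; u(2) = 17; u(3) = 7; u(4) = 4; u(5) = 5; u(6) = 11; u(7) = 9; u(8) = 16; u(9) = 1; u(10) = 6.
Since u(10) = u(1) = 6, the sequence is periodic with period 9.
(580 - 1) mod 9 = 3, so u(580) = u(4) = 4.

4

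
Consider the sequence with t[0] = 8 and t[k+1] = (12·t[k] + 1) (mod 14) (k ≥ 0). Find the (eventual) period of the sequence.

6

t[0] = 8; t[1] = 13; t[2] = 3; t[3] = 9; t[4] = 11; t[5] = 7; t[6] = 1; t[7] = 13.
Since t[7] = t[1] = 13, the sequence is eventually periodic: after a pre-period of length 1 it cycles with period 6.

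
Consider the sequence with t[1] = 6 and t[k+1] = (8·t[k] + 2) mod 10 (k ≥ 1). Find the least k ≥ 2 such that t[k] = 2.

We have t[1] = 6, t[2] = 0, t[3] = 2, t[4] = 8, t[5] = 6.
The sequence repeats with period 4.
The value 2 first appears (with k ≥ 2) at t[3].

3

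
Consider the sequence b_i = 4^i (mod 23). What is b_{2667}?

We have b_0 = 1; b_1 = 4; b_2 = 16; b_3 = 18; b_4 = 3; b_5 = 12; b_6 = 2; b_7 = 8; b_8 = 9; b_9 = 13; b_{10} = 6; b_{11} = 1.
The sequence repeats with period 11.
So b_{2667} = b_{0 + ((2667-0) mod 11)} = b_5 = 12.

12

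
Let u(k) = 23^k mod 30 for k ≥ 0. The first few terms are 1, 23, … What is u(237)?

23

Computing terms: u(0) = 1, u(1) = 23, u(2) = 19, u(3) = 17, u(4) = 1.
The sequence repeats with period 4.
So u(237) = u(0 + ((237-0) mod 4)) = u(1) = 23.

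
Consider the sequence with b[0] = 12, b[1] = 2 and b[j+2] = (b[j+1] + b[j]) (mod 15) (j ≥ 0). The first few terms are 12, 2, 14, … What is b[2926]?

1

Computing terms: b[0] = 12,  b[1] = 2,  b[2] = 14,  b[3] = 1,  b[4] = 0,  b[5] = 1,  b[6] = 1,  b[7] = 2,  b[8] = 3,  b[9] = 5,  b[10] = 8,  b[11] = 13,  b[12] = 6,  b[13] = 4,  b[14] = 10,  b[15] = 14,  b[16] = 9,  b[17] = 8,  b[18] = 2,  b[19] = 10,  b[20] = 12,  b[21] = 7,  b[22] = 4,  b[23] = 11,  b[24] = 0,  b[25] = 11,  b[26] = 11,  b[27] = 7,  b[28] = 3,  b[29] = 10,  b[30] = 13,  b[31] = 8,  b[32] = 6,  b[33] = 14,  b[34] = 5,  b[35] = 4,  b[36] = 9,  b[37] = 13,  b[38] = 7,  b[39] = 5,  b[40] = 12,  b[41] = 2.
The sequence repeats with period 40.
So b[2926] = b[0 + ((2926-0) mod 40)] = b[6] = 1.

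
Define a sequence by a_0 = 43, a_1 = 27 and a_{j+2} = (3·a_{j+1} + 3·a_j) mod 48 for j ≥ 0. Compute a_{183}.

a_0 = 43, a_1 = 27, a_2 = 18, a_3 = 39, a_4 = 27, a_5 = 6, a_6 = 3, a_7 = 27, a_8 = 42, a_9 = 15, a_{10} = 27, a_{11} = 30, a_{12} = 27, a_{13} = 27, a_{14} = 18.
Since (a_{13}, a_{14}) = (a_1, a_2) = (27, 18) (two consecutive terms determine the rest), the sequence is eventually periodic: after a pre-period of length 1 it cycles with period 12.
For j ≥ 1, a_j depends only on (j - 1) mod 12. (183 - 1) mod 12 = 2, so a_{183} = a_3 = 39.

39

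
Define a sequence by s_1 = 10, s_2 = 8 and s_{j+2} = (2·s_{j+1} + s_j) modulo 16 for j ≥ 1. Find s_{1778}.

s_1 = 10, s_2 = 8, s_3 = 10, s_4 = 12, s_5 = 2, s_6 = 0, s_7 = 2, s_8 = 4, s_9 = 10, s_{10} = 8.
The sequence repeats with period 8.
So s_{1778} = s_{1 + ((1778-1) mod 8)} = s_2 = 8.

8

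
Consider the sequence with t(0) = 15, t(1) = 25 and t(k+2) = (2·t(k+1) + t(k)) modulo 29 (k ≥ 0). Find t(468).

Computing terms: t(0) = 15,  t(1) = 25,  t(2) = 7,  t(3) = 10,  t(4) = 27,  t(5) = 6,  t(6) = 10,  t(7) = 26,  t(8) = 4,  t(9) = 5,  t(10) = 14,  t(11) = 4,  t(12) = 22,  t(13) = 19,  t(14) = 2,  t(15) = 23,  t(16) = 19,  t(17) = 3,  t(18) = 25,  t(19) = 24,  t(20) = 15,  t(21) = 25.
The sequence repeats with period 20.
So t(468) = t(0 + ((468-0) mod 20)) = t(8) = 4.

4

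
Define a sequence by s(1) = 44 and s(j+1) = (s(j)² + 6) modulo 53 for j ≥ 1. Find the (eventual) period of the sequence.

Listing terms: s(1) = 44; s(2) = 34; s(3) = 49; s(4) = 22; s(5) = 13; s(6) = 16; s(7) = 50; s(8) = 15; s(9) = 19; s(10) = 49.
Since s(10) = s(3) = 49, the sequence is eventually periodic: after a pre-period of length 2 it cycles with period 7.

7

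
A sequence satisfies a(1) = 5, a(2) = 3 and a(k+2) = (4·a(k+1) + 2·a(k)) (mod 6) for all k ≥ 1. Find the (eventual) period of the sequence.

6

Computing terms: a(1) = 5; a(2) = 3; a(3) = 4; a(4) = 4; a(5) = 0; a(6) = 2; a(7) = 2; a(8) = 0; a(9) = 4; a(10) = 4.
Since (a(9), a(10)) = (a(3), a(4)) = (4, 4) (two consecutive terms determine the rest), the sequence is eventually periodic: after a pre-period of length 2 it cycles with period 6.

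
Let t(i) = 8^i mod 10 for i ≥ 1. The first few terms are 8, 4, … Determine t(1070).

4

Listing terms: t(1) = 8,  t(2) = 4,  t(3) = 2,  t(4) = 6,  t(5) = 8.
The sequence repeats with period 4.
So t(1070) = t(1 + ((1070-1) mod 4)) = t(2) = 4.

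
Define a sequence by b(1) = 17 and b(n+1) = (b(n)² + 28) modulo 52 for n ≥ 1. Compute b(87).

Computing terms: b(1) = 17, b(2) = 5, b(3) = 1, b(4) = 29, b(5) = 37, b(6) = 45, b(7) = 25, b(8) = 29.
Since b(8) = b(4) = 29, the sequence is eventually periodic: after a pre-period of length 3 it cycles with period 4.
For n ≥ 4, b(n) depends only on (n - 4) mod 4. (87 - 4) mod 4 = 3, so b(87) = b(7) = 25.

25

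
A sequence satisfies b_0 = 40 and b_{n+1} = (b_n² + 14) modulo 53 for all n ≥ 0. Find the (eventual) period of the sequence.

8

b_0 = 40, b_1 = 24, b_2 = 7, b_3 = 10, b_4 = 8, b_5 = 25, b_6 = 3, b_7 = 23, b_8 = 13, b_9 = 24.
Since b_9 = b_1 = 24, the sequence is eventually periodic: after a pre-period of length 1 it cycles with period 8.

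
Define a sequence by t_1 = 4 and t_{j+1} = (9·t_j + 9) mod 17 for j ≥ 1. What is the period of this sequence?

8

We have t_1 = 4; t_2 = 11; t_3 = 6; t_4 = 12; t_5 = 15; t_6 = 8; t_7 = 13; t_8 = 7; t_9 = 4.
The sequence repeats with period 8.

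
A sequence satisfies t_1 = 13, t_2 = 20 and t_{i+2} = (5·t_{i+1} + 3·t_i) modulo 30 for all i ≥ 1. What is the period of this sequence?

Computing terms: t_1 = 13; t_2 = 20; t_3 = 19; t_4 = 5; t_5 = 22; t_6 = 5; t_7 = 1; t_8 = 20; t_9 = 13; t_{10} = 5; t_{11} = 4; t_{12} = 5; t_{13} = 7; t_{14} = 20; t_{15} = 1; t_{16} = 5; t_{17} = 28; t_{18} = 5; t_{19} = 19; t_{20} = 20; t_{21} = 7; t_{22} = 5; t_{23} = 16; t_{24} = 5; t_{25} = 13; t_{26} = 20.
Since (t_{25}, t_{26}) = (t_1, t_2) = (13, 20) (two consecutive terms determine the rest), the sequence is periodic with period 24.

24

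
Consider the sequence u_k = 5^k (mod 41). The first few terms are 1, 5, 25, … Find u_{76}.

Computing terms: u_0 = 1, u_1 = 5, u_2 = 25, u_3 = 2, u_4 = 10, u_5 = 9, u_6 = 4, u_7 = 20, u_8 = 18, u_9 = 8, u_{10} = 40, u_{11} = 36, u_{12} = 16, u_{13} = 39, u_{14} = 31, u_{15} = 32, u_{16} = 37, u_{17} = 21, u_{18} = 23, u_{19} = 33, u_{20} = 1.
Since u_{20} = u_0 = 1, the sequence is periodic with period 20.
So u_{76} = u_{0 + ((76-0) mod 20)} = u_{16} = 37.

37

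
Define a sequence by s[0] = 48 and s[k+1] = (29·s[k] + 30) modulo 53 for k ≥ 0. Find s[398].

8

s[0] = 48,  s[1] = 44,  s[2] = 34,  s[3] = 9,  s[4] = 26,  s[5] = 42,  s[6] = 29,  s[7] = 23,  s[8] = 8,  s[9] = 50,  s[10] = 49,  s[11] = 20,  s[12] = 27,  s[13] = 18,  s[14] = 22,  s[15] = 32,  s[16] = 4,  s[17] = 40,  s[18] = 24,  s[19] = 37,  s[20] = 43,  s[21] = 5,  s[22] = 16,  s[23] = 17,  s[24] = 46,  s[25] = 39,  s[26] = 48.
The sequence repeats with period 26.
So s[398] = s[0 + ((398-0) mod 26)] = s[8] = 8.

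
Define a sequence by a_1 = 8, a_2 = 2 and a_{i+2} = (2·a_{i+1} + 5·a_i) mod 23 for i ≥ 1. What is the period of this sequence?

11

Listing terms: a_1 = 8,  a_2 = 2,  a_3 = 21,  a_4 = 6,  a_5 = 2,  a_6 = 11,  a_7 = 9,  a_8 = 4,  a_9 = 7,  a_{10} = 11,  a_{11} = 11,  a_{12} = 8,  a_{13} = 2.
The sequence repeats with period 11.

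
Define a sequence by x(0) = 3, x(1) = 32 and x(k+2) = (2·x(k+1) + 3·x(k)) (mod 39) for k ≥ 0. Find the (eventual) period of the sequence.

Computing terms: x(0) = 3, x(1) = 32, x(2) = 34, x(3) = 8, x(4) = 1, x(5) = 26, x(6) = 16, x(7) = 32, x(8) = 34.
Since (x(7), x(8)) = (x(1), x(2)) = (32, 34) (two consecutive terms determine the rest), the sequence is eventually periodic: after a pre-period of length 1 it cycles with period 6.

6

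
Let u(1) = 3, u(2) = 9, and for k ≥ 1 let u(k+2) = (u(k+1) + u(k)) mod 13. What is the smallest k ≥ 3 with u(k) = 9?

7

We have u(1) = 3; u(2) = 9; u(3) = 12; u(4) = 8; u(5) = 7; u(6) = 2; u(7) = 9; u(8) = 11; u(9) = 7; u(10) = 5; u(11) = 12; u(12) = 4; u(13) = 3; u(14) = 7; u(15) = 10; u(16) = 4; u(17) = 1; u(18) = 5; u(19) = 6; u(20) = 11; u(21) = 4; u(22) = 2; u(23) = 6; u(24) = 8; u(25) = 1; u(26) = 9; u(27) = 10; u(28) = 6; u(29) = 3; u(30) = 9.
Since (u(29), u(30)) = (u(1), u(2)) = (3, 9) (two consecutive terms determine the rest), the sequence is periodic with period 28.
The value 9 first appears (with k ≥ 3) at u(7).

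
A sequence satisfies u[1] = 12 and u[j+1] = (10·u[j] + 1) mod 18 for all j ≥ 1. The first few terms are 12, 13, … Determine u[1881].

u[1] = 12,  u[2] = 13,  u[3] = 5,  u[4] = 15,  u[5] = 7,  u[6] = 17,  u[7] = 9,  u[8] = 1,  u[9] = 11,  u[10] = 3,  u[11] = 13.
Since u[11] = u[2] = 13, the sequence is eventually periodic: after a pre-period of length 1 it cycles with period 9.
For j ≥ 2, u[j] depends only on (j - 2) mod 9. (1881 - 2) mod 9 = 7, so u[1881] = u[9] = 11.

11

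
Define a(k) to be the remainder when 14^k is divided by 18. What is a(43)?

14

Computing terms: a(1) = 14,  a(2) = 16,  a(3) = 8,  a(4) = 4,  a(5) = 2,  a(6) = 10,  a(7) = 14.
Since a(7) = a(1) = 14, the sequence is periodic with period 6.
So a(43) = a(1 + ((43-1) mod 6)) = a(1) = 14.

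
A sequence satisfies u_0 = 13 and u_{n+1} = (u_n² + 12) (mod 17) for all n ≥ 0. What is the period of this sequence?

We have u_0 = 13, u_1 = 11, u_2 = 14, u_3 = 4, u_4 = 11.
Since u_4 = u_1 = 11, the sequence is eventually periodic: after a pre-period of length 1 it cycles with period 3.

3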